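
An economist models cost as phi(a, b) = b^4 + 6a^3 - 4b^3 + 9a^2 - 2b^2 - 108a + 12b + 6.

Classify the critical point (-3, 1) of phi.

The mixed partial ∂²phi/∂a∂b is 0, so the Hessian at any point is diag(phi_aa, phi_bb) = diag(18(2a + 1), 4(3b^2 - 6b - 1)).
At (-3, 1): H = diag(-90, -16).
Both eigenvalues are negative, so H is negative definite: a local maximum.

local maximum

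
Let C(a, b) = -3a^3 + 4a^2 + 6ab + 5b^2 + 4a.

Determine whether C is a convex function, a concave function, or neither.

neither

The term -3a^3 is cubic, so the Hessian is not constant.
∂²C/∂a² = -18a + 8, which takes both signs as a varies (negative for sufficiently large a). A diagonal entry of the Hessian changing sign means the Hessian is neither positive- nor negative-semidefinite on all of R^2.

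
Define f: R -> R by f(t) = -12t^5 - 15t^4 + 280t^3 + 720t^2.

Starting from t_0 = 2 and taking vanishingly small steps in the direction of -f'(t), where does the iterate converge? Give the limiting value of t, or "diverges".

f'(t) = -60t(t - 4)(t + 2)(t + 3), so f'(2) = 4800.
Gradient descent moves in the -f' direction, i.e. t is decreasing.
The nearest critical point in that direction is t = 0, where f'' = 1440 > 0 (a local minimum). The iterate converges there.

0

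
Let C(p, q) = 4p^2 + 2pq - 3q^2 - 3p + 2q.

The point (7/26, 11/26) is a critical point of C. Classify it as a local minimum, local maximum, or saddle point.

saddle point

The Hessian of C is constant: H = [[8, 2], [2, -6]].
det(H) = 8·(-6) − 2² = -52.
Since det(H) < 0, H is indefinite and the critical point is a saddle point.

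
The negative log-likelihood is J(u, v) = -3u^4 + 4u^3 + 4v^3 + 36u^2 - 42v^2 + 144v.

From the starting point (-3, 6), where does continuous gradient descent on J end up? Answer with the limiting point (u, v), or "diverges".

J is separable, so gradient descent decouples: u follows -∂J/∂u, v follows -∂J/∂v.
∂J/∂u = -12u(u - 3)(u + 2); at u=-3 this is 216, so u decreases.
∂J/∂v = 12(v - 4)(v - 3); at v=6 this is 72, so v decreases.
The u-coordinate has no critical point in that direction and runs off to infinity.

diverges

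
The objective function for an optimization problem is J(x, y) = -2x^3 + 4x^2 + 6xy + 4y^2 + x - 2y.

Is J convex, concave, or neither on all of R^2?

The term -2x^3 is cubic, so the Hessian is not constant.
∂²J/∂x² = -12x + 8, which takes both signs as x varies (negative for sufficiently large x). A diagonal entry of the Hessian changing sign means the Hessian is neither positive- nor negative-semidefinite on all of R^2.

neither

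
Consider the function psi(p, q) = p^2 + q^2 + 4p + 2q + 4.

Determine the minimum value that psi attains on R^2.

-1

psi(p,q) separates as A(p) + B(q) + 4, so its minimum is min A + min B + 4.
A'(p) = 2p + 4 vanishes at p ∈ {-2}; B'(q) = 2q + 2 vanishes at q ∈ {-1}.
Local minima of A (where A''>0): A(-2)=-4. Local minima of B: B(-1)=-1.
So the global minimum of psi is A(-2) + B(-1) + 4 = -4 − 1 + 4 = -1, attained at (-2, -1).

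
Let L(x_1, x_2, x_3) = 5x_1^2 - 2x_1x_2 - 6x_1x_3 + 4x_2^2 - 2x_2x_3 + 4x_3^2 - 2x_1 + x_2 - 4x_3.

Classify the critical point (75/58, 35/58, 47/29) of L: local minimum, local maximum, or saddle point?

local minimum

The Hessian is constant: H = [[10, -2, -6], [-2, 8, -2], [-6, -2, 8]].
Leading principal minors: Δ₁ = 10, Δ₂ = 76, Δ₃ = 232.
All leading minors are positive, so H is positive definite: a local minimum.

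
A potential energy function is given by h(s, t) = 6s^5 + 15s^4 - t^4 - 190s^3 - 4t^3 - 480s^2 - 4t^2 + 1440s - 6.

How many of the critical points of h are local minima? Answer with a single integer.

2

h separates as a function of s plus a function of t, so ∇h=0 decouples.
∂h/∂s = 30(s - 4)(s - 1)(s + 3)(s + 4) = 0 at s ∈ {-4, -3, 1, 4}; ∂h/∂t = -4t(t + 1)(t + 2) = 0 at t ∈ {-2, -1, 0}.
The Hessian is diagonal: diag(h_ss, h_tt). Second derivatives: h_ss(-4)=-1200, h_ss(-3)=840, h_ss(1)=-1800, h_ss(4)=5040; h_tt(-2)=-8, h_tt(-1)=4, h_tt(0)=-8.
Local minima occur where both diagonal entries positive: (-3, -1), (4, -1). Count: 2.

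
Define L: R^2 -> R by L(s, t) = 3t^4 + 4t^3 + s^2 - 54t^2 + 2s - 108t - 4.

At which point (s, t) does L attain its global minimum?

(-1, 3)

L(s,t) separates as P(s) + Q(t) − 4, so its minimum is min P + min Q − 4.
P'(s) = 2s + 2 vanishes at s ∈ {-1}; Q'(t) = 12(t - 3)(t + 1)(t + 3) vanishes at t ∈ {-3, -1, 3}.
Local minima of P (where P''>0): P(-1)=-1. Local minima of Q: Q(-3)=-27, Q(3)=-459.
So the global minimum of L is P(-1) + Q(3) − 4 = -1 − 459 − 4 = -464, attained at (-1, 3).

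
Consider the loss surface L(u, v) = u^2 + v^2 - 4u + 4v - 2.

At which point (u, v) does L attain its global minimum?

(2, -2)

L(u,v) separates as P(u) + Q(v) − 2, so its minimum is min P + min Q − 2.
P'(u) = 2u - 4 vanishes at u ∈ {2}; Q'(v) = 2v + 4 vanishes at v ∈ {-2}.
Local minima of P (where P''>0): P(2)=-4. Local minima of Q: Q(-2)=-4.
So the global minimum of L is P(2) + Q(-2) − 2 = -4 − 4 − 2 = -10, attained at (2, -2).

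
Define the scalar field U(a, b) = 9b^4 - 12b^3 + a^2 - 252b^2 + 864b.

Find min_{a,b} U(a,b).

U(a,b) separates as P(a) + Q(b), so its minimum is min P + min Q.
P'(a) = 2a vanishes at a ∈ {0}; Q'(b) = 36(b - 3)(b - 2)(b + 4) vanishes at b ∈ {-4, 2, 3}.
Local minima of P (where P''>0): P(0)=0. Local minima of Q: Q(-4)=-4416, Q(3)=729.
So the global minimum of U is P(0) + Q(-4) = 0 − 4416 = -4416, attained at (0, -4).

-4416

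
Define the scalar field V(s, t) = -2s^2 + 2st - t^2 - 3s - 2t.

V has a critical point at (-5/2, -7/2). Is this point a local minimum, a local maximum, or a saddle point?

local maximum

The Hessian of V is constant: H = [[-4, 2], [2, -2]].
det(H) = (-4)·(-2) − 2² = 4.
det(H) > 0 and tr(H) = -6 < 0, so H is negative definite and the point is a local maximum.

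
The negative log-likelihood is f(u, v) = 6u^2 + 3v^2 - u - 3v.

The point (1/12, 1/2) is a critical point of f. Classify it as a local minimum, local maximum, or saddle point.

The Hessian of f is constant: H = [[12, 0], [0, 6]].
det(H) = 12·6 − 0² = 72.
det(H) > 0 and tr(H) = 18 > 0, so H is positive definite and the point is a local minimum.

local minimum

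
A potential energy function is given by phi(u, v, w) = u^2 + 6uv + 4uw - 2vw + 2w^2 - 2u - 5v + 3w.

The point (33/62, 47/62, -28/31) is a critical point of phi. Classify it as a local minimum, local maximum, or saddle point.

The Hessian is constant: H = [[2, 6, 4], [6, 0, -2], [4, -2, 4]].
Leading principal minors: Δ₁ = 2, Δ₂ = -36, Δ₃ = -248.
The minors fit neither the all-positive nor the alternating-sign pattern, so H is indefinite: a saddle point.

saddle point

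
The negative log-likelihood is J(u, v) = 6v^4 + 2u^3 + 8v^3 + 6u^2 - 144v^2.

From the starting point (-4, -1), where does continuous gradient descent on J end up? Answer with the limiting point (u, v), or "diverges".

diverges

J is separable, so gradient descent decouples: u follows -∂J/∂u, v follows -∂J/∂v.
∂J/∂u = 6u(u + 2); at u=-4 this is 48, so u decreases.
∂J/∂v = 24v(v - 3)(v + 4); at v=-1 this is 288, so v decreases.
The u-coordinate has no critical point in that direction and runs off to infinity.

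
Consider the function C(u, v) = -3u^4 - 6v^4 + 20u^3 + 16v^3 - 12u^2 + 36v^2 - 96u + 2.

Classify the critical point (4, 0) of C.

The mixed partial ∂²C/∂u∂v is 0, so the Hessian at any point is diag(C_uu, C_vv) = diag(12(-3u^2 + 10u - 2), 24(-3v^2 + 4v + 3)).
At (4, 0): H = diag(-120, 72).
The eigenvalues have opposite signs, so H is indefinite: a saddle point.

saddle point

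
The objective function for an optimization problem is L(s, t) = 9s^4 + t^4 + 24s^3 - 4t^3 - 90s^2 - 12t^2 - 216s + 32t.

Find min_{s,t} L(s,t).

-520

L(s,t) separates as P(s) + Q(t), so its minimum is min P + min Q.
P'(s) = 36(s - 2)(s + 1)(s + 3) vanishes at s ∈ {-3, -1, 2}; Q'(t) = 4(t - 4)(t - 1)(t + 2) vanishes at t ∈ {-2, 1, 4}.
Local minima of P (where P''>0): P(-3)=-81, P(2)=-456. Local minima of Q: Q(-2)=-64, Q(4)=-64.
So the global minimum of L is P(2) + Q(-2) = -456 − 64 = -520, attained at (2, -2).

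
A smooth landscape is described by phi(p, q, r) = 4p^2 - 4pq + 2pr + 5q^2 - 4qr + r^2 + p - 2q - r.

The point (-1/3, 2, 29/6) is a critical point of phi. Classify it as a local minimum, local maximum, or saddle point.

The Hessian is constant: H = [[8, -4, 2], [-4, 10, -4], [2, -4, 2]].
Leading principal minors: Δ₁ = 8, Δ₂ = 64, Δ₃ = 24.
All leading minors are positive, so H is positive definite: a local minimum.

local minimum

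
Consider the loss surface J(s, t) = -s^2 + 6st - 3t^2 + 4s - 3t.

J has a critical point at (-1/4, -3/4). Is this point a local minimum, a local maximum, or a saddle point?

The Hessian of J is constant: H = [[-2, 6], [6, -6]].
det(H) = (-2)·(-6) − 6² = -24.
Since det(H) < 0, H is indefinite and the critical point is a saddle point.

saddle point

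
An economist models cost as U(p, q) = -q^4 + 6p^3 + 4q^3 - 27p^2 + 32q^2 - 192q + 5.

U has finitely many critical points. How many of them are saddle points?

U separates as a function of p plus a function of q, so ∇U=0 decouples.
∂U/∂p = 18p(p - 3) = 0 at p ∈ {0, 3}; ∂U/∂q = -4(q - 4)(q - 3)(q + 4) = 0 at q ∈ {-4, 3, 4}.
The Hessian is diagonal: diag(U_pp, U_qq). Second derivatives: U_pp(0)=-54, U_pp(3)=54; U_qq(-4)=-224, U_qq(3)=28, U_qq(4)=-32.
Saddle points occur where the two diagonal entries have opposite signs: (0, 3), (3, -4), (3, 4). Count: 3.

3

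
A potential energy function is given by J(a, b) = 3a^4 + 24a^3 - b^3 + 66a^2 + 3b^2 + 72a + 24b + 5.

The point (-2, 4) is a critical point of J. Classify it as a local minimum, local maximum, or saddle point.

The mixed partial ∂²J/∂a∂b is 0, so the Hessian at any point is diag(J_aa, J_bb) = diag(12(3a^2 + 12a + 11), 6(-b + 1)).
At (-2, 4): H = diag(-12, -18).
Both eigenvalues are negative, so H is negative definite: a local maximum.

local maximum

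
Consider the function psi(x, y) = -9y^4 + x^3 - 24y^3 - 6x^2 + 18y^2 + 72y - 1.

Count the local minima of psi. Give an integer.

psi separates as a function of x plus a function of y, so ∇psi=0 decouples.
∂psi/∂x = 3x(x - 4) = 0 at x ∈ {0, 4}; ∂psi/∂y = -36(y - 1)(y + 1)(y + 2) = 0 at y ∈ {-2, -1, 1}.
The Hessian is diagonal: diag(psi_xx, psi_yy). Second derivatives: psi_xx(0)=-12, psi_xx(4)=12; psi_yy(-2)=-108, psi_yy(-1)=72, psi_yy(1)=-216.
Local minima occur where both diagonal entries positive: (4, -1). Count: 1.

1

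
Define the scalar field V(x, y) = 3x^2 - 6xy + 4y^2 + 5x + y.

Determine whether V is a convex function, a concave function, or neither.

convex

V is quadratic, so its Hessian is the constant matrix H = [[6, -6], [-6, 8]].
det(H) = 12, tr(H) = 14.
det(H) > 0 and tr(H) > 0, so H is positive definite everywhere: convex.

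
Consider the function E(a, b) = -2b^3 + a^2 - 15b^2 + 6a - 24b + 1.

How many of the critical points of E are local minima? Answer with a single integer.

E separates as a function of a plus a function of b, so ∇E=0 decouples.
∂E/∂a = 2(a + 3) = 0 at a ∈ {-3}; ∂E/∂b = -6(b + 1)(b + 4) = 0 at b ∈ {-4, -1}.
The Hessian is diagonal: diag(E_aa, E_bb). Second derivatives: E_aa(-3)=2; E_bb(-4)=18, E_bb(-1)=-18.
Local minima occur where both diagonal entries positive: (-3, -4). Count: 1.

1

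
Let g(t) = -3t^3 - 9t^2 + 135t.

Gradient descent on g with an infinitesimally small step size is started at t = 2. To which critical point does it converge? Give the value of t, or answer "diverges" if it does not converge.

g'(t) = -9(t - 3)(t + 5), so g'(2) = 63.
Gradient descent moves in the -g' direction, i.e. t is decreasing.
The nearest critical point in that direction is t = -5, where g'' = 72 > 0 (a local minimum). The iterate converges there.

-5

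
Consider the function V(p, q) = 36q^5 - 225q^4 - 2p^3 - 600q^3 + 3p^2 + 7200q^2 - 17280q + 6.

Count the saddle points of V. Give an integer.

4

V separates as a function of p plus a function of q, so ∇V=0 decouples.
∂V/∂p = -6p(p - 1) = 0 at p ∈ {0, 1}; ∂V/∂q = 180(q - 4)(q - 3)(q - 2)(q + 4) = 0 at q ∈ {-4, 2, 3, 4}.
The Hessian is diagonal: diag(V_pp, V_qq). Second derivatives: V_pp(0)=6, V_pp(1)=-6; V_qq(-4)=-60480, V_qq(2)=2160, V_qq(3)=-1260, V_qq(4)=2880.
Saddle points occur where the two diagonal entries have opposite signs: (0, -4), (0, 3), (1, 2), (1, 4). Count: 4.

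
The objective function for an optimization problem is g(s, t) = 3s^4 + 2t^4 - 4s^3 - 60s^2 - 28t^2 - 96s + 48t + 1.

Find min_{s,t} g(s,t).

g(s,t) separates as P(s) + Q(t) + 1, so its minimum is min P + min Q + 1.
P'(s) = 12(s - 4)(s + 1)(s + 2) vanishes at s ∈ {-2, -1, 4}; Q'(t) = 8(t - 2)(t - 1)(t + 3) vanishes at t ∈ {-3, 1, 2}.
Local minima of P (where P''>0): P(-2)=32, P(4)=-832. Local minima of Q: Q(-3)=-234, Q(2)=16.
So the global minimum of g is P(4) + Q(-3) + 1 = -832 − 234 + 1 = -1065, attained at (4, -3).

-1065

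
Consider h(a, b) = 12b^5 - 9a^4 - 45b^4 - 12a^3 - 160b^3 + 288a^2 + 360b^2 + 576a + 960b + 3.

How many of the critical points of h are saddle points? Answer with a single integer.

6

h separates as a function of a plus a function of b, so ∇h=0 decouples.
∂h/∂a = -36(a - 4)(a + 1)(a + 4) = 0 at a ∈ {-4, -1, 4}; ∂h/∂b = 60(b - 4)(b - 2)(b + 1)(b + 2) = 0 at b ∈ {-2, -1, 2, 4}.
The Hessian is diagonal: diag(h_aa, h_bb). Second derivatives: h_aa(-4)=-864, h_aa(-1)=540, h_aa(4)=-1440; h_bb(-2)=-1440, h_bb(-1)=900, h_bb(2)=-1440, h_bb(4)=3600.
Saddle points occur where the two diagonal entries have opposite signs: (-4, -1), (-4, 4), (-1, -2), (-1, 2), (4, -1), (4, 4). Count: 6.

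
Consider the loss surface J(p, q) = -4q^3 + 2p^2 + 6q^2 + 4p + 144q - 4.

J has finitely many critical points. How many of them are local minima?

1

J separates as a function of p plus a function of q, so ∇J=0 decouples.
∂J/∂p = 4(p + 1) = 0 at p ∈ {-1}; ∂J/∂q = -12(q - 4)(q + 3) = 0 at q ∈ {-3, 4}.
The Hessian is diagonal: diag(J_pp, J_qq). Second derivatives: J_pp(-1)=4; J_qq(-3)=84, J_qq(4)=-84.
Local minima occur where both diagonal entries positive: (-1, -3). Count: 1.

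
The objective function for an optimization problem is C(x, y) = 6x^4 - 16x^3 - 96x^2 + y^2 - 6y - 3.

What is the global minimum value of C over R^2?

C(x,y) separates as P(x) + Q(y) − 3, so its minimum is min P + min Q − 3.
P'(x) = 24x(x - 4)(x + 2) vanishes at x ∈ {-2, 0, 4}; Q'(y) = 2y - 6 vanishes at y ∈ {3}.
Local minima of P (where P''>0): P(-2)=-160, P(4)=-1024. Local minima of Q: Q(3)=-9.
So the global minimum of C is P(4) + Q(3) − 3 = -1024 − 9 − 3 = -1036, attained at (4, 3).

-1036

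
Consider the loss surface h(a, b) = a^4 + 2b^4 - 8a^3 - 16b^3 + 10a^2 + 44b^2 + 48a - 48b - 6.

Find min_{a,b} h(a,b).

h(a,b) separates as P(a) + Q(b) − 6, so its minimum is min P + min Q − 6.
P'(a) = 4(a - 4)(a - 3)(a + 1) vanishes at a ∈ {-1, 3, 4}; Q'(b) = 8(b - 3)(b - 2)(b - 1) vanishes at b ∈ {1, 2, 3}.
Local minima of P (where P''>0): P(-1)=-29, P(4)=96. Local minima of Q: Q(1)=-18, Q(3)=-18.
So the global minimum of h is P(-1) + Q(1) − 6 = -29 − 18 − 6 = -53, attained at (-1, 1).

-53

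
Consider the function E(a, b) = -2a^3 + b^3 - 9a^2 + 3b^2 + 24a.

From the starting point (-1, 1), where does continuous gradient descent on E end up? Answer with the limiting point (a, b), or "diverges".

E is separable, so gradient descent decouples: a follows -∂E/∂a, b follows -∂E/∂b.
∂E/∂a = -6(a - 1)(a + 4); at a=-1 this is 36, so a decreases.
∂E/∂b = 3b(b + 2); at b=1 this is 9, so b decreases.
a converges to its nearest critical value -4 (a local min of the a-part); b converges to 0. The iterate converges to (-4, 0).

(-4, 0)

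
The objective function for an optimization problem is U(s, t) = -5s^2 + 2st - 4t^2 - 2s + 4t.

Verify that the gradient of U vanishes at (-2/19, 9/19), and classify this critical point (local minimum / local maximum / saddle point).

∇U = (-10s + 2t - 2, 2s - 8t + 4); substituting (-2/19, 9/19) gives ∇U = (0, 0), so (-2/19, 9/19) is indeed a critical point.
The Hessian of U is constant: H = [[-10, 2], [2, -8]].
det(H) = (-10)·(-8) − 2² = 76.
det(H) > 0 and tr(H) = -18 < 0, so H is negative definite and the point is a local maximum.

local maximum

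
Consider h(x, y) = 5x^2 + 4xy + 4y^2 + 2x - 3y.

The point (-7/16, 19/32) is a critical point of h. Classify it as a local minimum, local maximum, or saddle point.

local minimum

The Hessian of h is constant: H = [[10, 4], [4, 8]].
det(H) = 10·8 − 4² = 64.
det(H) > 0 and tr(H) = 18 > 0, so H is positive definite and the point is a local minimum.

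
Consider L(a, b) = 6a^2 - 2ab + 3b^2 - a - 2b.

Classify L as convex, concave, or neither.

convex

L is quadratic, so its Hessian is the constant matrix H = [[12, -2], [-2, 6]].
det(H) = 68, tr(H) = 18.
det(H) > 0 and tr(H) > 0, so H is positive definite everywhere: convex.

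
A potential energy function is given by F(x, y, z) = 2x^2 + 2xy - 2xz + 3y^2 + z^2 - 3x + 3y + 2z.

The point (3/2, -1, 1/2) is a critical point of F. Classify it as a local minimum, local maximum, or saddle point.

The Hessian is constant: H = [[4, 2, -2], [2, 6, 0], [-2, 0, 2]].
Leading principal minors: Δ₁ = 4, Δ₂ = 20, Δ₃ = 16.
All leading minors are positive, so H is positive definite: a local minimum.

local minimum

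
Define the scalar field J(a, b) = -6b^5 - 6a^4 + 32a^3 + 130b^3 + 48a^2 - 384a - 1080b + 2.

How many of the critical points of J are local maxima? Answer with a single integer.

J separates as a function of a plus a function of b, so ∇J=0 decouples.
∂J/∂a = -24(a - 4)(a - 2)(a + 2) = 0 at a ∈ {-2, 2, 4}; ∂J/∂b = -30(b - 3)(b - 2)(b + 2)(b + 3) = 0 at b ∈ {-3, -2, 2, 3}.
The Hessian is diagonal: diag(J_aa, J_bb). Second derivatives: J_aa(-2)=-576, J_aa(2)=192, J_aa(4)=-288; J_bb(-3)=900, J_bb(-2)=-600, J_bb(2)=600, J_bb(3)=-900.
Local maxima occur where both diagonal entries negative: (-2, -2), (-2, 3), (4, -2), (4, 3). Count: 4.

4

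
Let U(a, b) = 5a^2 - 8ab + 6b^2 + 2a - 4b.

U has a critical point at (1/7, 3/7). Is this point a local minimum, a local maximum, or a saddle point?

local minimum

The Hessian of U is constant: H = [[10, -8], [-8, 12]].
det(H) = 10·12 − (-8)² = 56.
det(H) > 0 and tr(H) = 22 > 0, so H is positive definite and the point is a local minimum.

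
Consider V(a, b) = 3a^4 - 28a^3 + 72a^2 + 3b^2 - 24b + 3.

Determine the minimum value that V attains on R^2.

-45

V(a,b) separates as P(a) + Q(b) + 3, so its minimum is min P + min Q + 3.
P'(a) = 12a(a - 4)(a - 3) vanishes at a ∈ {0, 3, 4}; Q'(b) = 6b - 24 vanishes at b ∈ {4}.
Local minima of P (where P''>0): P(0)=0, P(4)=128. Local minima of Q: Q(4)=-48.
So the global minimum of V is P(0) + Q(4) + 3 = 0 − 48 + 3 = -45, attained at (0, 4).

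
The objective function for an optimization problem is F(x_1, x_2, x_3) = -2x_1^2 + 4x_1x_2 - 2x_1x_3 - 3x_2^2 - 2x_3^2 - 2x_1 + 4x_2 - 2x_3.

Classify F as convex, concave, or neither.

F is quadratic, so its Hessian is the constant matrix H = [[-4, 4, -2], [4, -6, 0], [-2, 0, -4]].
Leading principal minors: -4, 8, -8.
Signs alternate −, +, − ⇒ H ≺ 0 ⇒ concave.

concave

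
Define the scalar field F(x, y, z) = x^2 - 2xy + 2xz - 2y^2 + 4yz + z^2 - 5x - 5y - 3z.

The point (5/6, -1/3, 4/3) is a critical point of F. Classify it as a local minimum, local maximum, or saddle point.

saddle point

The Hessian is constant: H = [[2, -2, 2], [-2, -4, 4], [2, 4, 2]].
Leading principal minors: Δ₁ = 2, Δ₂ = -12, Δ₃ = -72.
The minors fit neither the all-positive nor the alternating-sign pattern, so H is indefinite: a saddle point.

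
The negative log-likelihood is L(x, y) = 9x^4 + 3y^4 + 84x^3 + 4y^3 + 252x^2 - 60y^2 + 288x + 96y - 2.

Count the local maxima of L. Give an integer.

L separates as a function of x plus a function of y, so ∇L=0 decouples.
∂L/∂x = 36(x + 1)(x + 2)(x + 4) = 0 at x ∈ {-4, -2, -1}; ∂L/∂y = 12(y - 2)(y - 1)(y + 4) = 0 at y ∈ {-4, 1, 2}.
The Hessian is diagonal: diag(L_xx, L_yy). Second derivatives: L_xx(-4)=216, L_xx(-2)=-72, L_xx(-1)=108; L_yy(-4)=360, L_yy(1)=-60, L_yy(2)=72.
Local maxima occur where both diagonal entries negative: (-2, 1). Count: 1.

1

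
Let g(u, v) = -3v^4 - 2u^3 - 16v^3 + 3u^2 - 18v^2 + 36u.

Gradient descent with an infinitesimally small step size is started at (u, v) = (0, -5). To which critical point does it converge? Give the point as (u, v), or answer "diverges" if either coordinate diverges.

g is separable, so gradient descent decouples: u follows -∂g/∂u, v follows -∂g/∂v.
∂g/∂u = -6(u - 3)(u + 2); at u=0 this is 36, so u decreases.
∂g/∂v = -12v(v + 1)(v + 3); at v=-5 this is 480, so v decreases.
The v-coordinate has no critical point in that direction and runs off to infinity.

diverges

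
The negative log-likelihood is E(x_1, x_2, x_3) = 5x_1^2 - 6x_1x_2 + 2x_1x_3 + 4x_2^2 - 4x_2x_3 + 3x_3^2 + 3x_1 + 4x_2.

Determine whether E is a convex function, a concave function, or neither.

convex

E is quadratic, so its Hessian is the constant matrix H = [[10, -6, 2], [-6, 8, -4], [2, -4, 6]].
Leading principal minors: 10, 44, 168.
All positive ⇒ H ≻ 0 ⇒ convex.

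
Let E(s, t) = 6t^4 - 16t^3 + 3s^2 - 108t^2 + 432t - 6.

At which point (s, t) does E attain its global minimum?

E(s,t) separates as P(s) + Q(t) − 6, so its minimum is min P + min Q − 6.
P'(s) = 6s vanishes at s ∈ {0}; Q'(t) = 24(t - 3)(t - 2)(t + 3) vanishes at t ∈ {-3, 2, 3}.
Local minima of P (where P''>0): P(0)=0. Local minima of Q: Q(-3)=-1350, Q(3)=378.
So the global minimum of E is P(0) + Q(-3) − 6 = 0 − 1350 − 6 = -1356, attained at (0, -3).

(0, -3)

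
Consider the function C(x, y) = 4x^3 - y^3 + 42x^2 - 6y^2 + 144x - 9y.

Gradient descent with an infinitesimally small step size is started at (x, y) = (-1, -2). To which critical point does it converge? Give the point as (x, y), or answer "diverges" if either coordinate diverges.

(-3, -3)

C is separable, so gradient descent decouples: x follows -∂C/∂x, y follows -∂C/∂y.
∂C/∂x = 12(x + 3)(x + 4); at x=-1 this is 72, so x decreases.
∂C/∂y = -3(y + 1)(y + 3); at y=-2 this is 3, so y decreases.
x converges to its nearest critical value -3 (a local min of the x-part); y converges to -3. The iterate converges to (-3, -3).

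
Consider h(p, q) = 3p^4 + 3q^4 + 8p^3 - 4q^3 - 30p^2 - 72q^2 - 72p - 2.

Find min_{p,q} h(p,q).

-794

h(p,q) separates as A(p) + B(q) − 2, so its minimum is min A + min B − 2.
A'(p) = 12(p - 2)(p + 1)(p + 3) vanishes at p ∈ {-3, -1, 2}; B'(q) = 12q(q - 4)(q + 3) vanishes at q ∈ {-3, 0, 4}.
Local minima of A (where A''>0): A(-3)=-27, A(2)=-152. Local minima of B: B(-3)=-297, B(4)=-640.
So the global minimum of h is A(2) + B(4) − 2 = -152 − 640 − 2 = -794, attained at (2, 4).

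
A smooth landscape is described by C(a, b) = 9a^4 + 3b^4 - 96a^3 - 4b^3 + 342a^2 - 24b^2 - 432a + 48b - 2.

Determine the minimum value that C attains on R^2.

-291

C(a,b) separates as P(a) + Q(b) − 2, so its minimum is min P + min Q − 2.
P'(a) = 36(a - 4)(a - 3)(a - 1) vanishes at a ∈ {1, 3, 4}; Q'(b) = 12(b - 2)(b - 1)(b + 2) vanishes at b ∈ {-2, 1, 2}.
Local minima of P (where P''>0): P(1)=-177, P(4)=-96. Local minima of Q: Q(-2)=-112, Q(2)=16.
So the global minimum of C is P(1) + Q(-2) − 2 = -177 − 112 − 2 = -291, attained at (1, -2).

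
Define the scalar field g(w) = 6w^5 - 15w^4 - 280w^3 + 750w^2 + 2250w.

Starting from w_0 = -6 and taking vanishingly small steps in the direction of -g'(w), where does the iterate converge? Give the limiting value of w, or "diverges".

diverges

g'(w) = 30(w - 5)(w - 3)(w + 1)(w + 5), so g'(-6) = 14850.
Gradient descent moves in the -g' direction, i.e. w is decreasing.
There is no critical point below w=-6, and g' keeps the same sign, so the iterate runs off to −∞.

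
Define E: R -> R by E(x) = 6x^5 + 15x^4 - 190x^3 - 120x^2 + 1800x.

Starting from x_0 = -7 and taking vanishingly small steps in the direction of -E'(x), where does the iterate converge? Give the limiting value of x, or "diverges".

diverges

E'(x) = 30(x - 3)(x - 2)(x + 2)(x + 5), so E'(-7) = 27000.
Gradient descent moves in the -E' direction, i.e. x is decreasing.
There is no critical point below x=-7, and E' keeps the same sign, so the iterate runs off to −∞.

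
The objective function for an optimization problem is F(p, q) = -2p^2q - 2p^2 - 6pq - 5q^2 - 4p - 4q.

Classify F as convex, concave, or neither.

neither

The term -2p^2q is cubic, so the Hessian is not constant.
∂²F/∂p² = -4q - 4, which takes both signs as q varies (negative for sufficiently large q). A diagonal entry of the Hessian changing sign means the Hessian is neither positive- nor negative-semidefinite on all of R^2.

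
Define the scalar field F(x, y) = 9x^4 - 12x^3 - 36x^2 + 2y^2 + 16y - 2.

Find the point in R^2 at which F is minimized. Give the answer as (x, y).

(2, -4)

F(x,y) separates as P(x) + Q(y) − 2, so its minimum is min P + min Q − 2.
P'(x) = 36x(x - 2)(x + 1) vanishes at x ∈ {-1, 0, 2}; Q'(y) = 4y + 16 vanishes at y ∈ {-4}.
Local minima of P (where P''>0): P(-1)=-15, P(2)=-96. Local minima of Q: Q(-4)=-32.
So the global minimum of F is P(2) + Q(-4) − 2 = -96 − 32 − 2 = -130, attained at (2, -4).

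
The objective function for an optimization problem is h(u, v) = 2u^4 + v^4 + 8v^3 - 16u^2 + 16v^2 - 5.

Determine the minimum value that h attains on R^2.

-37

h(u,v) separates as P(u) + Q(v) − 5, so its minimum is min P + min Q − 5.
P'(u) = 8u(u - 2)(u + 2) vanishes at u ∈ {-2, 0, 2}; Q'(v) = 4v(v + 2)(v + 4) vanishes at v ∈ {-4, -2, 0}.
Local minima of P (where P''>0): P(-2)=-32, P(2)=-32. Local minima of Q: Q(-4)=0, Q(0)=0.
So the global minimum of h is P(-2) + Q(-4) − 5 = -32 + 0 − 5 = -37, attained at (-2, -4).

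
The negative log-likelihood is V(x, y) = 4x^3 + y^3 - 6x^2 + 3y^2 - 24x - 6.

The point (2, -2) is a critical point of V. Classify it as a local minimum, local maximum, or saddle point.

saddle point

The mixed partial ∂²V/∂x∂y is 0, so the Hessian at any point is diag(V_xx, V_yy) = diag(12(2x - 1), 6(y + 1)).
At (2, -2): H = diag(36, -6).
The eigenvalues have opposite signs, so H is indefinite: a saddle point.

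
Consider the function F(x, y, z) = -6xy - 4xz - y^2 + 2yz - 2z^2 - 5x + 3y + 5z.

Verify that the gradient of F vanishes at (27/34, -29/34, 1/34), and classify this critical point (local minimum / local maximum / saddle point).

saddle point

∇F = (-6y - 4z - 5, -6x - 2y + 2z + 3, -4x + 2y - 4z + 5); substituting (27/34, -29/34, 1/34) gives ∇F = (0, 0, 0), so (27/34, -29/34, 1/34) is indeed a critical point.
The Hessian is constant: H = [[0, -6, -4], [-6, -2, 2], [-4, 2, -4]].
Leading principal minors: Δ₁ = 0, Δ₂ = -36, Δ₃ = 272.
The minors fit neither the all-positive nor the alternating-sign pattern, so H is indefinite: a saddle point.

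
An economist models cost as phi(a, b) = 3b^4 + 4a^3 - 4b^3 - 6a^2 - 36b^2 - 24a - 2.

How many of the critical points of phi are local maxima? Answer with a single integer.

phi separates as a function of a plus a function of b, so ∇phi=0 decouples.
∂phi/∂a = 12(a - 2)(a + 1) = 0 at a ∈ {-1, 2}; ∂phi/∂b = 12b(b - 3)(b + 2) = 0 at b ∈ {-2, 0, 3}.
The Hessian is diagonal: diag(phi_aa, phi_bb). Second derivatives: phi_aa(-1)=-36, phi_aa(2)=36; phi_bb(-2)=120, phi_bb(0)=-72, phi_bb(3)=180.
Local maxima occur where both diagonal entries negative: (-1, 0). Count: 1.

1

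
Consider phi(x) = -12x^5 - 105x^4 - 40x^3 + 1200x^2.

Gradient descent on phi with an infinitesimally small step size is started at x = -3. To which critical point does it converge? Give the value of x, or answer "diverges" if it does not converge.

0

phi'(x) = -60x(x - 2)(x + 4)(x + 5), so phi'(-3) = -1800.
Gradient descent moves in the -phi' direction, i.e. x is increasing.
The nearest critical point in that direction is x = 0, where phi'' = 2400 > 0 (a local minimum). The iterate converges there.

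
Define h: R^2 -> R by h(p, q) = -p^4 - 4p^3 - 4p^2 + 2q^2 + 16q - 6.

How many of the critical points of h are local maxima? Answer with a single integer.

h separates as a function of p plus a function of q, so ∇h=0 decouples.
∂h/∂p = -4p(p + 1)(p + 2) = 0 at p ∈ {-2, -1, 0}; ∂h/∂q = 4(q + 4) = 0 at q ∈ {-4}.
The Hessian is diagonal: diag(h_pp, h_qq). Second derivatives: h_pp(-2)=-8, h_pp(-1)=4, h_pp(0)=-8; h_qq(-4)=4.
Local maxima occur where both diagonal entries negative: none. Count: 0.

0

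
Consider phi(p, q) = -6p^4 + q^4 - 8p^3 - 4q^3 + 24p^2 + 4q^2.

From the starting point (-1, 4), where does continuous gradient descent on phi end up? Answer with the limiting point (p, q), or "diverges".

phi is separable, so gradient descent decouples: p follows -∂phi/∂p, q follows -∂phi/∂q.
∂phi/∂p = -24p(p - 1)(p + 2); at p=-1 this is -48, so p increases.
∂phi/∂q = 4q(q - 2)(q - 1); at q=4 this is 96, so q decreases.
p converges to its nearest critical value 0 (a local min of the p-part); q converges to 2. The iterate converges to (0, 2).

(0, 2)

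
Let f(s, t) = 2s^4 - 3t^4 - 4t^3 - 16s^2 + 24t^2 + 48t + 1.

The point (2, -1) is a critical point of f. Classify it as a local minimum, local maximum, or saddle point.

The mixed partial ∂²f/∂s∂t is 0, so the Hessian at any point is diag(f_ss, f_tt) = diag(8(3s^2 - 4), 12(-3t^2 - 2t + 4)).
At (2, -1): H = diag(64, 36).
Both eigenvalues are positive, so H is positive definite: a local minimum.

local minimum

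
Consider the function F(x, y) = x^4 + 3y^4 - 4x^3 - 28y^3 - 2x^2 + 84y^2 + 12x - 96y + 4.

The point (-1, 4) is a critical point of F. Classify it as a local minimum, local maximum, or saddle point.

local minimum

The mixed partial ∂²F/∂x∂y is 0, so the Hessian at any point is diag(F_xx, F_yy) = diag(4(3x^2 - 6x - 1), 12(3y^2 - 14y + 14)).
At (-1, 4): H = diag(32, 72).
Both eigenvalues are positive, so H is positive definite: a local minimum.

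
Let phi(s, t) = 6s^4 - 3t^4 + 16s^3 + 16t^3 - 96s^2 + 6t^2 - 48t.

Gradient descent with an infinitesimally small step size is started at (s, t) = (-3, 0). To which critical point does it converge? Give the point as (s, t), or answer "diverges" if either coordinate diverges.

phi is separable, so gradient descent decouples: s follows -∂phi/∂s, t follows -∂phi/∂t.
∂phi/∂s = 24s(s - 2)(s + 4); at s=-3 this is 360, so s decreases.
∂phi/∂t = -12(t - 4)(t - 1)(t + 1); at t=0 this is -48, so t increases.
s converges to its nearest critical value -4 (a local min of the s-part); t converges to 1. The iterate converges to (-4, 1).

(-4, 1)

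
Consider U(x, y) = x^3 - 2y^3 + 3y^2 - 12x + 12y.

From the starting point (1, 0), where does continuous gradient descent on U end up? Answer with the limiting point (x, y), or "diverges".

(2, -1)

U is separable, so gradient descent decouples: x follows -∂U/∂x, y follows -∂U/∂y.
∂U/∂x = 3(x - 2)(x + 2); at x=1 this is -9, so x increases.
∂U/∂y = -6(y - 2)(y + 1); at y=0 this is 12, so y decreases.
x converges to its nearest critical value 2 (a local min of the x-part); y converges to -1. The iterate converges to (2, -1).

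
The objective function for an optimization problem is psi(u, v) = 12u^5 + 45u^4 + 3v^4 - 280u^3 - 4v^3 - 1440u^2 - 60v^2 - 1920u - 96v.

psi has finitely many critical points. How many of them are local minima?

4

psi separates as a function of u plus a function of v, so ∇psi=0 decouples.
∂psi/∂u = 60(u - 4)(u + 1)(u + 2)(u + 4) = 0 at u ∈ {-4, -2, -1, 4}; ∂psi/∂v = 12(v - 4)(v + 1)(v + 2) = 0 at v ∈ {-2, -1, 4}.
The Hessian is diagonal: diag(psi_uu, psi_vv). Second derivatives: psi_uu(-4)=-2880, psi_uu(-2)=720, psi_uu(-1)=-900, psi_uu(4)=14400; psi_vv(-2)=72, psi_vv(-1)=-60, psi_vv(4)=360.
Local minima occur where both diagonal entries positive: (-2, -2), (-2, 4), (4, -2), (4, 4). Count: 4.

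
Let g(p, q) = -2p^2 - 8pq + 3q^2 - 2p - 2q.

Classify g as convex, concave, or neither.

neither

g is quadratic, so its Hessian is the constant matrix H = [[-4, -8], [-8, 6]].
det(H) = -88, tr(H) = 2.
det(H) < 0, so H is indefinite: neither convex nor concave.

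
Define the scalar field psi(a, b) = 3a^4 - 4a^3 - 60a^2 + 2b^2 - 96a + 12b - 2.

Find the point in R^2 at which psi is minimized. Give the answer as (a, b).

psi(a,b) separates as P(a) + Q(b) − 2, so its minimum is min P + min Q − 2.
P'(a) = 12(a - 4)(a + 1)(a + 2) vanishes at a ∈ {-2, -1, 4}; Q'(b) = 4b + 12 vanishes at b ∈ {-3}.
Local minima of P (where P''>0): P(-2)=32, P(4)=-832. Local minima of Q: Q(-3)=-18.
So the global minimum of psi is P(4) + Q(-3) − 2 = -832 − 18 − 2 = -852, attained at (4, -3).

(4, -3)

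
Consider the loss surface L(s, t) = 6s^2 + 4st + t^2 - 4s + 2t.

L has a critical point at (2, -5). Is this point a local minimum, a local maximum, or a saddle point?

local minimum

The Hessian of L is constant: H = [[12, 4], [4, 2]].
det(H) = 12·2 − 4² = 8.
det(H) > 0 and tr(H) = 14 > 0, so H is positive definite and the point is a local minimum.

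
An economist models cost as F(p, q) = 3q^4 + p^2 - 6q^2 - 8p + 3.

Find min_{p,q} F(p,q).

F(p,q) separates as A(p) + B(q) + 3, so its minimum is min A + min B + 3.
A'(p) = 2p - 8 vanishes at p ∈ {4}; B'(q) = 12q(q - 1)(q + 1) vanishes at q ∈ {-1, 0, 1}.
Local minima of A (where A''>0): A(4)=-16. Local minima of B: B(-1)=-3, B(1)=-3.
So the global minimum of F is A(4) + B(-1) + 3 = -16 − 3 + 3 = -16, attained at (4, -1).

-16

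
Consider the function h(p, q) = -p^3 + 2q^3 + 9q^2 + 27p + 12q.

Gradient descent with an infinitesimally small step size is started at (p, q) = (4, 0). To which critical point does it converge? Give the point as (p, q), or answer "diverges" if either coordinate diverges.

diverges

h is separable, so gradient descent decouples: p follows -∂h/∂p, q follows -∂h/∂q.
∂h/∂p = -3(p - 3)(p + 3); at p=4 this is -21, so p increases.
∂h/∂q = 6(q + 1)(q + 2); at q=0 this is 12, so q decreases.
The p-coordinate has no critical point in that direction and runs off to infinity.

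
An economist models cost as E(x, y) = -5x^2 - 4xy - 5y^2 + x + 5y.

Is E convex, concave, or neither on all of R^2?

concave

E is quadratic, so its Hessian is the constant matrix H = [[-10, -4], [-4, -10]].
det(H) = 84, tr(H) = -20.
det(H) > 0 and tr(H) < 0, so H is negative definite everywhere: concave.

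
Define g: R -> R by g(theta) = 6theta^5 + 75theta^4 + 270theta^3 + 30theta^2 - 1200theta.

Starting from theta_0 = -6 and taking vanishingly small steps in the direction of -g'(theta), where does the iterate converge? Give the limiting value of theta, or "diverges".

diverges

g'(theta) = 30(theta - 1)(theta + 2)(theta + 4)(theta + 5), so g'(-6) = 1680.
Gradient descent moves in the -g' direction, i.e. theta is decreasing.
There is no critical point below theta=-6, and g' keeps the same sign, so the iterate runs off to −∞.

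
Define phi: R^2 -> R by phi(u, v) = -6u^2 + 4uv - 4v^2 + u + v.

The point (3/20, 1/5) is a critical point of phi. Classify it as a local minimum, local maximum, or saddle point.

The Hessian of phi is constant: H = [[-12, 4], [4, -8]].
det(H) = (-12)·(-8) − 4² = 80.
det(H) > 0 and tr(H) = -20 < 0, so H is negative definite and the point is a local maximum.

local maximum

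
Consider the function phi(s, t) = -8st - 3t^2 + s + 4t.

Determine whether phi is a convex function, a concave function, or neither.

phi is quadratic, so its Hessian is the constant matrix H = [[0, -8], [-8, -6]].
det(H) = -64, tr(H) = -6.
det(H) < 0, so H is indefinite: neither convex nor concave.

neither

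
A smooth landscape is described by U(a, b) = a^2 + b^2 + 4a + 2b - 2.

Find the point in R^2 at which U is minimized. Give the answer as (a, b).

(-2, -1)

U(a,b) separates as P(a) + Q(b) − 2, so its minimum is min P + min Q − 2.
P'(a) = 2a + 4 vanishes at a ∈ {-2}; Q'(b) = 2b + 2 vanishes at b ∈ {-1}.
Local minima of P (where P''>0): P(-2)=-4. Local minima of Q: Q(-1)=-1.
So the global minimum of U is P(-2) + Q(-1) − 2 = -4 − 1 − 2 = -7, attained at (-2, -1).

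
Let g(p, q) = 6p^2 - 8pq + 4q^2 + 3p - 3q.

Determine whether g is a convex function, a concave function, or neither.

convex

g is quadratic, so its Hessian is the constant matrix H = [[12, -8], [-8, 8]].
det(H) = 32, tr(H) = 20.
det(H) > 0 and tr(H) > 0, so H is positive definite everywhere: convex.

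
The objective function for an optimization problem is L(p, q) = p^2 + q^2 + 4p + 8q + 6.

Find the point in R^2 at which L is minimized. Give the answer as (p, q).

(-2, -4)

L(p,q) separates as A(p) + B(q) + 6, so its minimum is min A + min B + 6.
A'(p) = 2p + 4 vanishes at p ∈ {-2}; B'(q) = 2q + 8 vanishes at q ∈ {-4}.
Local minima of A (where A''>0): A(-2)=-4. Local minima of B: B(-4)=-16.
So the global minimum of L is A(-2) + B(-4) + 6 = -4 − 16 + 6 = -14, attained at (-2, -4).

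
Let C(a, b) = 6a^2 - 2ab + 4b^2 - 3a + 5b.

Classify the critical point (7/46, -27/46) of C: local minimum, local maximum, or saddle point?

The Hessian of C is constant: H = [[12, -2], [-2, 8]].
det(H) = 12·8 − (-2)² = 92.
det(H) > 0 and tr(H) = 20 > 0, so H is positive definite and the point is a local minimum.

local minimum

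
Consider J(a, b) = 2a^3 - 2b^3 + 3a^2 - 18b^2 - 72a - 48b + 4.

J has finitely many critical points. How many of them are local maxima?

1

J separates as a function of a plus a function of b, so ∇J=0 decouples.
∂J/∂a = 6(a - 3)(a + 4) = 0 at a ∈ {-4, 3}; ∂J/∂b = -6(b + 2)(b + 4) = 0 at b ∈ {-4, -2}.
The Hessian is diagonal: diag(J_aa, J_bb). Second derivatives: J_aa(-4)=-42, J_aa(3)=42; J_bb(-4)=12, J_bb(-2)=-12.
Local maxima occur where both diagonal entries negative: (-4, -2). Count: 1.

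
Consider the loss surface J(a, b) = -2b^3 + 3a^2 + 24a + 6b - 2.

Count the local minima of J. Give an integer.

J separates as a function of a plus a function of b, so ∇J=0 decouples.
∂J/∂a = 6(a + 4) = 0 at a ∈ {-4}; ∂J/∂b = -6(b - 1)(b + 1) = 0 at b ∈ {-1, 1}.
The Hessian is diagonal: diag(J_aa, J_bb). Second derivatives: J_aa(-4)=6; J_bb(-1)=12, J_bb(1)=-12.
Local minima occur where both diagonal entries positive: (-4, -1). Count: 1.

1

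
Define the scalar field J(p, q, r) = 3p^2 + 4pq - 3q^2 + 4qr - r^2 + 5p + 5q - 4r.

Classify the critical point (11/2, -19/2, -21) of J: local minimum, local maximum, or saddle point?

saddle point

The Hessian is constant: H = [[6, 4, 0], [4, -6, 4], [0, 4, -2]].
Leading principal minors: Δ₁ = 6, Δ₂ = -52, Δ₃ = 8.
The minors fit neither the all-positive nor the alternating-sign pattern, so H is indefinite: a saddle point.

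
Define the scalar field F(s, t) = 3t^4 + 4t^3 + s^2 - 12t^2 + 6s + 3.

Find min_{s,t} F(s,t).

F(s,t) separates as P(s) + Q(t) + 3, so its minimum is min P + min Q + 3.
P'(s) = 2s + 6 vanishes at s ∈ {-3}; Q'(t) = 12t(t - 1)(t + 2) vanishes at t ∈ {-2, 0, 1}.
Local minima of P (where P''>0): P(-3)=-9. Local minima of Q: Q(-2)=-32, Q(1)=-5.
So the global minimum of F is P(-3) + Q(-2) + 3 = -9 − 32 + 3 = -38, attained at (-3, -2).

-38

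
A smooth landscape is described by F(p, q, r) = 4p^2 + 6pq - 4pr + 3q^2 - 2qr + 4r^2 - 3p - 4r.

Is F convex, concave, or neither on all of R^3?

convex

F is quadratic, so its Hessian is the constant matrix H = [[8, 6, -4], [6, 6, -2], [-4, -2, 8]].
Leading principal minors: 8, 12, 64.
All positive ⇒ H ≻ 0 ⇒ convex.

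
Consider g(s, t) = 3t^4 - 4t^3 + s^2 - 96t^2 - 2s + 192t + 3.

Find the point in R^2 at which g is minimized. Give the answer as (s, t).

g(s,t) separates as P(s) + Q(t) + 3, so its minimum is min P + min Q + 3.
P'(s) = 2s - 2 vanishes at s ∈ {1}; Q'(t) = 12(t - 4)(t - 1)(t + 4) vanishes at t ∈ {-4, 1, 4}.
Local minima of P (where P''>0): P(1)=-1. Local minima of Q: Q(-4)=-1280, Q(4)=-256.
So the global minimum of g is P(1) + Q(-4) + 3 = -1 − 1280 + 3 = -1278, attained at (1, -4).

(1, -4)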